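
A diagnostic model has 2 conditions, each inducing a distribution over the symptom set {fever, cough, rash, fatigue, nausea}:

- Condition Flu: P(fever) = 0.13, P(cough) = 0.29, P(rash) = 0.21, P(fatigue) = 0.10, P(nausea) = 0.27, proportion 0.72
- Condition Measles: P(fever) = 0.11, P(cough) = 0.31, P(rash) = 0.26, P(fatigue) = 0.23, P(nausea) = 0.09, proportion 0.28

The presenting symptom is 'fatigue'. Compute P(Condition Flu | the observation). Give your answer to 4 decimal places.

0.5279

P(component k | x) = π_k·f_k(x) / marginal(x), where marginal(x) = Σ_j π_j·f_j(x).
Categorical probabilities:
  f_Flu = P(fatigue | comp) = 0.10
  f_Measles = P(fatigue | comp) = 0.23
Weight by the priors:
  π_Flu·f_Flu = 0.72 × 0.1 = 0.072
  π_Measles·f_Measles = 0.28 × 0.23 = 0.0644
Evidence: 0.072 + 0.0644 = 0.1364
P(Condition Flu | data) ≈ 0.5279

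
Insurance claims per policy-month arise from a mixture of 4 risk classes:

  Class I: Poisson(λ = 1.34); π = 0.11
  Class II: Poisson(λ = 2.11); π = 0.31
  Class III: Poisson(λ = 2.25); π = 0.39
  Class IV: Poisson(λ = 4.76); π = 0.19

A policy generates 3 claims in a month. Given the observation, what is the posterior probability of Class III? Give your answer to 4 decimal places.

By Bayes' theorem, P(k | x) = π_k f_k(x) / Σ_j π_j f_j(x).
Component likelihoods at x = 3 claims:
  p_I = 0.105005
  p_II = 0.189817
  p_III = 0.200094
  p_IV = 0.153967
Unnormalised posteriors:
  π_I·p_I = 0.11 × 0.105005 = 0.0115505
  π_II·p_II = 0.31 × 0.189817 = 0.0588432
  π_III·p_III = 0.39 × 0.200094 = 0.0780366
  π_IV·p_IV = 0.19 × 0.153967 = 0.0292537
Sum: 0.0115505 + 0.0588432 + 0.0780366 + 0.0292537 = 0.177684
Responsibility of Class III: 0.0780366 / 0.177684 ≈ 0.4392

0.4392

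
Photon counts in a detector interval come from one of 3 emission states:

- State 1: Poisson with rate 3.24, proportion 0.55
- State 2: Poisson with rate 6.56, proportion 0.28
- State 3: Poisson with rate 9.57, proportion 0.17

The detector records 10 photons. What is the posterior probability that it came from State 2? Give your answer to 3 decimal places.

Apply Bayes' rule: the posterior for each component is proportional to its prior times its likelihood at x.
Poisson probabilities:
  f_1 = e^(−3.24)·3.24^10/10! = 0.00137586
  f_2 = e^(−6.56)·6.56^10/10! = 0.0575842
  f_3 = e^(−9.57)·9.57^10/10! = 0.123925
Multiply by the mixture weights:
  π_1·f_1 = 0.55 × 0.00137586 = 0.000756721
  π_2·f_2 = 0.28 × 0.0575842 = 0.0161236
  π_3·f_3 = 0.17 × 0.123925 = 0.0210672
Evidence: 0.000756721 + 0.0161236 + 0.0210672 = 0.0379475
P(State 2 | data) = 0.0161236 / 0.0379475 ≈ 0.425

0.425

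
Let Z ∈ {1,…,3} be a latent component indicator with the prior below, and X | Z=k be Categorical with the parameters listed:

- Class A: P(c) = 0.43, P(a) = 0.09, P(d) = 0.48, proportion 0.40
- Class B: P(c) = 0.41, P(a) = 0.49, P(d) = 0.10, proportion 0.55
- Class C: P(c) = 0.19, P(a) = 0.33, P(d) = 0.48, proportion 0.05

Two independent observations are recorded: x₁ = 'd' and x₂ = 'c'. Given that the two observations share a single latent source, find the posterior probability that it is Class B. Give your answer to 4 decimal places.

0.2056

Apply Bayes' rule: the posterior for each component is proportional to its prior times its likelihood at x.
Since both observations come from the same component, the likelihood for component k is f_k(x₁)·f_k(x₂).
  p_A = [P(d | comp) = 0.48] × [0.43] = 0.2064
  p_B = [P(d | comp) = 0.10] × [0.41] = 0.041
  p_C = [P(d | comp) = 0.48] × [0.19] = 0.0912
Unnormalised posteriors:
  π_A·p_A = 0.40 × 0.2064 = 0.08256
  π_B·p_B = 0.55 × 0.041 = 0.02255
  π_C·p_C = 0.05 × 0.0912 = 0.00456
Sum: 0.08256 + 0.02255 + 0.00456 = 0.10967
So the posterior for Class B is 0.02255 / 0.10967 ≈ 0.2056.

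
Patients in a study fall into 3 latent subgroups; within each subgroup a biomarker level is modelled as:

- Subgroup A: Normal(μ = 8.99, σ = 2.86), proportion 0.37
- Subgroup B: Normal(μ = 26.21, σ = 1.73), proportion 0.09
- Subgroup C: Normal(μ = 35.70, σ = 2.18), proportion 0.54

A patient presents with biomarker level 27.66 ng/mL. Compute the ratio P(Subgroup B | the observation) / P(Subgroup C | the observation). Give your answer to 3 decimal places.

132.839

Only the two components matter; the odds are (π_i f_i(x)) / (π_j f_j(x)).
Component likelihoods at x = 27.66 ng/mL:
  f_A = (1/(2.86·√(2π)))·exp(−(27.66−8.99)²/(2·2.86²)) = 0.139490·exp(-21.30721) = 7.7793e-11
  f_B = (1/(1.73·√(2π)))·exp(−(27.66−26.21)²/(2·1.73²)) = 0.230602·exp(-0.35125) = 0.1623
  f_C = (1/(2.18·√(2π)))·exp(−(27.66−35.70)²/(2·2.18²)) = 0.183001·exp(-6.80094) = 0.00020363
Posterior odds = (π_B·f_B) / (π_C·f_C) = (0.09·0.1623) / (0.54·0.00020363) = 0.014607 / 0.00010996 ≈ 132.839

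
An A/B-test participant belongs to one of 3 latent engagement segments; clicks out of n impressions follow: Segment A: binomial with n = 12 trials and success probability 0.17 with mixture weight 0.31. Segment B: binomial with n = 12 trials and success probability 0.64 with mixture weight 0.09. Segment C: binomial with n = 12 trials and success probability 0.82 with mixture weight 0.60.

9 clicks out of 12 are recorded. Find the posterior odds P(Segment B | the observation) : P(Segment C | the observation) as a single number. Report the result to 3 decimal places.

0.129

Posterior odds = (π_i f_i(x)) / (π_j f_j(x)); the normalising sum cancels.
Binomial probabilities:
  L_A = 1.49175e-05
  L_B = 0.184906
  L_C = 0.215063
Posterior odds = (π_B·L_B) / (π_C·L_C) = (0.09·0.184906) / (0.60·0.215063) = 0.0166415 / 0.129038 ≈ 0.129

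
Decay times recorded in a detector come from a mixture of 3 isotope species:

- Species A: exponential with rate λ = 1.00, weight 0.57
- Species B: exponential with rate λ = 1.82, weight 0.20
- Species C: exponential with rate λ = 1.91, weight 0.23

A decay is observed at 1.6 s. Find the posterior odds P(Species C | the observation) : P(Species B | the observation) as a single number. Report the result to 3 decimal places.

1.045

Since P(k|x) ∝ w_k f_k(x), the posterior odds are w_i f_i(x) / (w_j f_j(x)).
Evaluate each component's likelihood at the observed value:
  L_A = 0.201897
  L_B = 0.0989477
  L_C = 0.0899144
Odds = (0.23/0.20) × (0.0899144/0.0989477) = 1.15 × 0.908706 ≈ 1.045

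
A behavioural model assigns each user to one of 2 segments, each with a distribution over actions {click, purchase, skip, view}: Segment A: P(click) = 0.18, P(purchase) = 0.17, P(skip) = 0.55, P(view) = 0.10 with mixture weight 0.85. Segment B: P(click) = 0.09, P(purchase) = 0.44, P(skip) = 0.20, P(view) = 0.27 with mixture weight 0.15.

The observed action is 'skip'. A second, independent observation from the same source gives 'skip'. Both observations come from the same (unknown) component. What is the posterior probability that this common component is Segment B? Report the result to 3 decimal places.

0.023

Apply Bayes' rule: the posterior for each component is proportional to its prior times its likelihood at x.
Since both observations come from the same component, the likelihood for component k is f_k(x₁)·f_k(x₂).
  L_A = [P(skip | comp) = 0.55] × [0.55] = 0.3025
  L_B = [P(skip | comp) = 0.20] × [0.2] = 0.04
Multiply by the mixture weights:
  w_A·L_A = 0.85 × 0.3025 = 0.257125
  w_B·L_B = 0.15 × 0.04 = 0.006
Denominator: 0.257125 + 0.006 = 0.263125
So the posterior for Segment B is 0.006 / 0.263125 ≈ 0.023.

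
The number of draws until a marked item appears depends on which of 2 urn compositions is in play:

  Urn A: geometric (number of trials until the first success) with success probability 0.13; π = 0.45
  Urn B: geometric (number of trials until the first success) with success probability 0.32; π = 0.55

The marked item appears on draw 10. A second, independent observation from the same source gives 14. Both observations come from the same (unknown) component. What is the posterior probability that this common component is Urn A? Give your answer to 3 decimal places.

The responsibility of component k is P(Z=k) f_k(x) divided by Σ_j P(Z=j) f_j(x).
Since both observations come from the same component, the likelihood for component k is f_k(x₁)·f_k(x₂).
  L_A = [0.13·(1−0.13)^9 = 0.13·0.285544 = 0.0371207] × [0.0212664] = 0.000789424
  L_B = [0.32·(1−0.32)^9 = 0.32·0.0310871 = 0.00994787] × [0.00212699] = 2.1159e-05
Unnormalised posteriors:
  P(Z=A)·L_A = 0.45 × 0.000789424 = 0.000355241
  P(Z=B)·L_B = 0.55 × 2.1159e-05 = 1.16375e-05
Evidence: 0.000355241 + 1.16375e-05 = 0.000366878
P(Urn A | x₁,x₂) = 0.000355241 / 0.000366878 ≈ 0.968

0.968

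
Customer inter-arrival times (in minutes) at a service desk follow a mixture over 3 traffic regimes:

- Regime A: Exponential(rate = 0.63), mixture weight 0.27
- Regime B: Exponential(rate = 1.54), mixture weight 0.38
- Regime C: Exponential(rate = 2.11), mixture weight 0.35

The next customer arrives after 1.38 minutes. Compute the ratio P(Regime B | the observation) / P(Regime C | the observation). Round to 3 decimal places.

1.740

Only the two components matter; the odds are (π_i f_i(x)) / (π_j f_j(x)).
Evaluate each component's likelihood at the observed value:
  f_A = 0.63·e^(−0.63·1.38) = 0.63·e^(−0.8694) = 0.264098
  f_B = 1.54·e^(−1.54·1.38) = 1.54·e^(−2.1252) = 0.18389
  f_C = 2.11·e^(−2.11·1.38) = 2.11·e^(−2.9118) = 0.114737
Posterior odds = (π_B·f_B) / (π_C·f_C) = (0.38·0.18389) / (0.35·0.114737) = 0.0698782 / 0.040158 ≈ 1.740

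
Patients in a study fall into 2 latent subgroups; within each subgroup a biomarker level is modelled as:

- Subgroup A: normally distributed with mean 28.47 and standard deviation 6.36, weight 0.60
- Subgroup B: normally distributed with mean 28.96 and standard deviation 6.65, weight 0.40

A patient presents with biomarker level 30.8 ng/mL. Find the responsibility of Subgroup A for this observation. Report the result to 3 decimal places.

0.604

P(component k | x) = w_k·f_k(x) / marginal(x), where marginal(x) = Σ_j w_j·f_j(x).
Evaluate each component's likelihood at the observed value:
  p_A = (1/(6.36·√(2π)))·exp(−(30.8−28.47)²/(2·6.36²)) = 0.062727·exp(-0.06711) = 0.0586555
  p_B = (1/(6.65·√(2π)))·exp(−(30.8−28.96)²/(2·6.65²)) = 0.059991·exp(-0.03828) = 0.0577383
Prior × likelihood for each component:
  w_A·p_A = 0.60 × 0.0586555 = 0.0351933
  w_B·p_B = 0.40 × 0.0577383 = 0.0230953
Marginal: 0.0351933 + 0.0230953 = 0.0582886
So the posterior for Subgroup A is 0.0351933 / 0.0582886 ≈ 0.604.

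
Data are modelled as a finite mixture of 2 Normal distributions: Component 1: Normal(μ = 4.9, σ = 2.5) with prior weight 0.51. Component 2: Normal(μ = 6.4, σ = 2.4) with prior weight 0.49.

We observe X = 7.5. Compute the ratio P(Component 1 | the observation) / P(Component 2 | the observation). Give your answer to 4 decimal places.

0.6462

Posterior odds = (π_i f_i(x)) / (π_j f_j(x)); the normalising sum cancels.
Component likelihoods at x = 7.5:
  p_1 = (1/(2.5·√(2π)))·exp(−(7.5−4.9)²/(2·2.5²)) = 0.159577·exp(-0.54080) = 0.0929188
  p_2 = (1/(2.4·√(2π)))·exp(−(7.5−6.4)²/(2·2.4²)) = 0.166226·exp(-0.10503) = 0.149652
0.0473886 / 0.0733295 ≈ 0.6462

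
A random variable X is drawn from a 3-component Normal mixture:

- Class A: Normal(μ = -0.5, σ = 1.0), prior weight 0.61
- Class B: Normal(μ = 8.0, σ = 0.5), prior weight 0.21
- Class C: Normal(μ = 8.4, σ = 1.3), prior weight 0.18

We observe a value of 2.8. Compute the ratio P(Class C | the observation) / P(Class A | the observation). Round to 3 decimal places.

0.005

The posterior odds equal the prior odds times the likelihood ratio: (π_i/π_j)·(f_i(x)/f_j(x)).
Component likelihoods at x = 2.8:
  p_A = 0.00172257
  p_B = 2.60192e-24
  p_C = 2.86772e-05
5.16189e-06 / 0.00105077 ≈ 0.005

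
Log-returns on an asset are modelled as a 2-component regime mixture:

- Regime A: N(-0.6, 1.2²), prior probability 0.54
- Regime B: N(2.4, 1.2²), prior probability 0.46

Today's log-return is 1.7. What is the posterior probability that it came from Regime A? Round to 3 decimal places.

The responsibility of component k is P(Z=k) f_k(x) divided by Σ_j P(Z=j) f_j(x).
Component likelihoods at x = 1.7:
  p_A = (1/(1.2·√(2π)))·exp(−(1.7−-0.6)²/(2·1.2²)) = 0.332452·exp(-1.83681) = 0.0529681
  p_B = (1/(1.2·√(2π)))·exp(−(1.7−2.4)²/(2·1.2²)) = 0.332452·exp(-0.17014) = 0.280439
Multiply by the mixture weights:
  P(Z=A)·p_A = 0.54 × 0.0529681 = 0.0286028
  P(Z=B)·p_B = 0.46 × 0.280439 = 0.129002
Denominator: 0.0286028 + 0.129002 = 0.157605
P(Regime A | 1.7) ≈ 0.181

0.181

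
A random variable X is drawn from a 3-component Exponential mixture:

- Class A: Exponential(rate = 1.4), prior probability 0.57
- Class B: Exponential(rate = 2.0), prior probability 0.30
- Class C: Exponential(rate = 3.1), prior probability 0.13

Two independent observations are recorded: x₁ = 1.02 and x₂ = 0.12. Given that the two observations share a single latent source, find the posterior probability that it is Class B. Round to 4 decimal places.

Apply Bayes' rule: the posterior for each component is proportional to its prior times its likelihood at x.
Since both observations come from the same component, the likelihood for component k is f_k(x₁)·f_k(x₂).
  p_A = [0.335703] × [1.1835] = 0.397303
  p_B = [0.260057] × [1.57326] = 0.409137
  p_C = [0.131257] × [2.137] = 0.280496
Prior × likelihood for each component:
  π_A·p_A = 0.57 × 0.397303 = 0.226463
  π_B·p_B = 0.30 × 0.409137 = 0.122741
  π_C·p_C = 0.13 × 0.280496 = 0.0364645
Normaliser: 0.226463 + 0.122741 + 0.0364645 = 0.385668
So the posterior for Class B is 0.122741 / 0.385668 ≈ 0.3183.

0.3183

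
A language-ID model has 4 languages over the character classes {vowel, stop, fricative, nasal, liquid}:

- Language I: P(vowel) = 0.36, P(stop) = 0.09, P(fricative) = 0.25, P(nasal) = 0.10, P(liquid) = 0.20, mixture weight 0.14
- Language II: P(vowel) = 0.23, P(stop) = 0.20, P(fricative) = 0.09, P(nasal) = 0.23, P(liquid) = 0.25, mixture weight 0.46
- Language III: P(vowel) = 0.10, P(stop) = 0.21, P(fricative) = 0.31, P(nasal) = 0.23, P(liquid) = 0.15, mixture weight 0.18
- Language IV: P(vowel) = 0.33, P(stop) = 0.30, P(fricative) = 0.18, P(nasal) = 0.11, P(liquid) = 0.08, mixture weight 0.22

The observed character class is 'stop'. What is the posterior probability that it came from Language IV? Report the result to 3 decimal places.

Posterior ∝ prior × likelihood, so P(k | x) ∝ w_k f_k(x); normalise over all components.
Categorical probabilities:
  p_I = P(stop | comp) = 0.09
  p_II = P(stop | comp) = 0.20
  p_III = P(stop | comp) = 0.21
  p_IV = P(stop | comp) = 0.30
Multiply by the mixture weights:
  w_I·p_I = 0.14 × 0.09 = 0.0126
  w_II·p_II = 0.46 × 0.2 = 0.092
  w_III·p_III = 0.18 × 0.21 = 0.0378
  w_IV·p_IV = 0.22 × 0.3 = 0.066
Normaliser: 0.0126 + 0.092 + 0.0378 + 0.066 = 0.2084
So the posterior for Language IV is 0.066 / 0.2084 ≈ 0.317.

0.317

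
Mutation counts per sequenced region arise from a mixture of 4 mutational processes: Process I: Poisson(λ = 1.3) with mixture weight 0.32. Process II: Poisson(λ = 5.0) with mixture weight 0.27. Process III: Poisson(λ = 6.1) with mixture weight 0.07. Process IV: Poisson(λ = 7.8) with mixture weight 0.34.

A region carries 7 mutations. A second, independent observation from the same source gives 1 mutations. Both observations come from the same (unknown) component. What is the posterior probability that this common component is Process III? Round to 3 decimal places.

0.105

P(component k | x) = π_k·f_k(x) / marginal(x), where marginal(x) = Σ_j π_j·f_j(x).
Since both observations come from the same component, the likelihood for component k is f_k(x₁)·f_k(x₂).
  f_I = [0.000339305] × [0.354291] = 0.000120213
  f_II = [0.104445] × [0.0336897] = 0.00351872
  f_III = [0.139856] × [0.0136815] = 0.00191344
  f_IV = [0.142802] × [0.00319593] = 0.000456386
Weight by the priors:
  π_I·f_I = 0.32 × 0.000120213 = 3.84681e-05
  π_II·f_II = 0.27 × 0.00351872 = 0.000950054
  π_III·f_III = 0.07 × 0.00191344 = 0.000133941
  π_IV·f_IV = 0.34 × 0.000456386 = 0.000155171
Marginal: 3.84681e-05 + 0.000950054 + 0.000133941 + 0.000155171 = 0.00127763
P(Process III | x₁, x₂) = 0.000133941 / 0.00127763 ≈ 0.105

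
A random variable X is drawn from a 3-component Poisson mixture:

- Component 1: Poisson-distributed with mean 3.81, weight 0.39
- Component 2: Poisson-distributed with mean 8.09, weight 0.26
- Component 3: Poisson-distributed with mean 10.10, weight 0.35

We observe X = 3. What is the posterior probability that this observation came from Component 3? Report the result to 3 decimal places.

P(component k | x) = π_k·f_k(x) / marginal(x), where marginal(x) = Σ_j π_j·f_j(x).
Poisson probabilities:
  f_1 = e^(−3.81)·3.81^3/3! = 0.204156
  f_2 = e^(−8.09)·8.09^3/3! = 0.0270553
  f_3 = e^(−10.10)·10.10^3/3! = 0.00705405
Multiply by the mixture weights:
  π_1·f_1 = 0.39 × 0.204156 = 0.0796208
  π_2·f_2 = 0.26 × 0.0270553 = 0.00703437
  π_3·f_3 = 0.35 × 0.00705405 = 0.00246892
Sum: 0.0796208 + 0.00703437 + 0.00246892 = 0.089124
So the posterior for Component 3 is 0.00246892 / 0.089124 ≈ 0.028.

0.028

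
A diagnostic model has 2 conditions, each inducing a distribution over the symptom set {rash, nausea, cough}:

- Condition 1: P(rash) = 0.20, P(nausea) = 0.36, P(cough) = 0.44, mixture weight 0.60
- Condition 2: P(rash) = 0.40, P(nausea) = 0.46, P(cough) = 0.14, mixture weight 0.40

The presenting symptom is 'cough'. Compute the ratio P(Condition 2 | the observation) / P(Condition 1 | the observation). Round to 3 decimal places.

0.212

Posterior odds = (w_i f_i(x)) / (w_j f_j(x)); the normalising sum cancels.
Categorical probabilities:
  L_1 = P(cough | comp) = 0.44
  L_2 = P(cough | comp) = 0.14
Posterior odds = (w_2·L_2) / (w_1·L_1) = (0.40·0.14) / (0.60·0.44) = 0.056 / 0.264 ≈ 0.212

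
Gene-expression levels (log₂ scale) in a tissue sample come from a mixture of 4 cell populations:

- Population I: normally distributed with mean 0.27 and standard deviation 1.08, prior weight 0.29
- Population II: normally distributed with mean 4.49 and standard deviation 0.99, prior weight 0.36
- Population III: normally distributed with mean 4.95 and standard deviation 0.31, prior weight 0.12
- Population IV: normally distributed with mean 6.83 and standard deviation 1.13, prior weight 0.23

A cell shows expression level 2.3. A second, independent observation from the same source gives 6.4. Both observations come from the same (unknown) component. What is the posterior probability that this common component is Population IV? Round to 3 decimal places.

0.011

The responsibility of component k is π_k f_k(x) divided by Σ_j π_j f_j(x).
Since both observations come from the same component, the likelihood for component k is f_k(x₁)·f_k(x₂).
  L_I = [(1/(1.08·√(2π)))·exp(−(2.3−0.27)²/(2·1.08²)) = 0.369391·exp(-1.76650) = 0.0631398] × [3.73114e-08] = 2.35584e-09
  L_II = [(1/(0.99·√(2π)))·exp(−(2.3−4.49)²/(2·0.99²)) = 0.402972·exp(-2.44674) = 0.0348874] × [0.0626636] = 0.00218617
  L_III = [(1/(0.31·√(2π)))·exp(−(2.3−4.95)²/(2·0.31²)) = 1.286911·exp(-36.53746) = 1.74394e-16] × [2.28426e-05] = 3.98361e-21
  L_IV = [(1/(1.13·√(2π)))·exp(−(2.3−6.83)²/(2·1.13²)) = 0.353046·exp(-8.03544) = 0.00011431] × [0.328388] = 3.75382e-05
Unnormalised posteriors:
  π_I·L_I = 0.29 × 2.35584e-09 = 6.83192e-10
  π_II·L_II = 0.36 × 0.00218617 = 0.000787023
  π_III·L_III = 0.12 × 3.98361e-21 = 4.78033e-22
  π_IV·L_IV = 0.23 × 3.75382e-05 = 8.63378e-06
Sum: 6.83192e-10 + 0.000787023 + 4.78033e-22 + 8.63378e-06 = 0.000795657
So the posterior for Population IV is 8.63378e-06 / 0.000795657 ≈ 0.011.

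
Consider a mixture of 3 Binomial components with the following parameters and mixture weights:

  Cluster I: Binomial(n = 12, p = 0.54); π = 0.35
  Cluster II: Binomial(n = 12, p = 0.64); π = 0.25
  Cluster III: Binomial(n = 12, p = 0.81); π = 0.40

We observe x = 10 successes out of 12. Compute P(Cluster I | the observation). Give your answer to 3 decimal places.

Apply Bayes' rule: the posterior for each component is proportional to its prior times its likelihood at x.
Evaluate each component's likelihood at the observed value:
  L_I = 0.029444
  L_II = 0.0986163
  L_III = 0.289669
Prior × likelihood for each component:
  P(Z=I)·L_I = 0.35 × 0.029444 = 0.0103054
  P(Z=II)·L_II = 0.25 × 0.0986163 = 0.0246541
  P(Z=III)·L_III = 0.40 × 0.289669 = 0.115867
Marginal: 0.0103054 + 0.0246541 + 0.115867 = 0.150827
P(Cluster I | 10 successes out of 12) ≈ 0.068

0.068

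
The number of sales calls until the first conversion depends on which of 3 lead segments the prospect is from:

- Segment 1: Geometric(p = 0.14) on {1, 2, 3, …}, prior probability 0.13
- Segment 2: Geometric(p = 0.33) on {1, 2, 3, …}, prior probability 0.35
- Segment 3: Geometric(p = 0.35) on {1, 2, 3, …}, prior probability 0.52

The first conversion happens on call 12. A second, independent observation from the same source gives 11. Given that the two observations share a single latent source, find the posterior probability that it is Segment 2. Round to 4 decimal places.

Posterior ∝ prior × likelihood, so P(k | x) ∝ w_k f_k(x); normalise over all components.
Since both observations come from the same component, the likelihood for component k is f_k(x₁)·f_k(x₂).
  L_1 = [0.14·(1−0.14)^11 = 0.14·0.190319 = 0.0266447] × [0.0309822] = 0.000825512
  L_2 = [0.33·(1−0.33)^11 = 0.33·0.012213 = 0.00403029] × [0.00601536] = 2.42437e-05
  L_3 = [0.35·(1−0.35)^11 = 0.35·0.00875078 = 0.00306277] × [0.00471196] = 1.44317e-05
Prior × likelihood for each component:
  w_1·L_1 = 0.13 × 0.000825512 = 0.000107317
  w_2·L_2 = 0.35 × 2.42437e-05 = 8.48529e-06
  w_3·L_3 = 0.52 × 1.44317e-05 = 7.50447e-06
Evidence: 0.000107317 + 8.48529e-06 + 7.50447e-06 = 0.000123306
P(Segment 2 | x₁, x₂) ≈ 0.0688

0.0688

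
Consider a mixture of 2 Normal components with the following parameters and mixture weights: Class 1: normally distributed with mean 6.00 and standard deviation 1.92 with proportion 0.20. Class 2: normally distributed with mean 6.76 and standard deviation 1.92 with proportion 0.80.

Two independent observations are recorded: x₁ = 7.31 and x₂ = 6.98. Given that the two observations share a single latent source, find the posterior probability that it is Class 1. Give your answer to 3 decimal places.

0.154

Apply Bayes' rule: the posterior for each component is proportional to its prior times its likelihood at x.
Since both observations come from the same component, the likelihood for component k is f_k(x₁)·f_k(x₂).
  f_1 = [(1/(1.92·√(2π)))·exp(−(7.31−6.00)²/(2·1.92²)) = 0.207782·exp(-0.23276) = 0.164635] × [0.182405] = 0.0300302
  f_2 = [(1/(1.92·√(2π)))·exp(−(7.31−6.76)²/(2·1.92²)) = 0.207782·exp(-0.04103) = 0.19943] × [0.206423] = 0.0411669
Multiply by the mixture weights:
  π_1·f_1 = 0.20 × 0.0300302 = 0.00600604
  π_2·f_2 = 0.80 × 0.0411669 = 0.0329335
Normaliser: 0.00600604 + 0.0329335 = 0.0389395
P(Class 1 | data) = 0.00600604 / 0.0389395 ≈ 0.154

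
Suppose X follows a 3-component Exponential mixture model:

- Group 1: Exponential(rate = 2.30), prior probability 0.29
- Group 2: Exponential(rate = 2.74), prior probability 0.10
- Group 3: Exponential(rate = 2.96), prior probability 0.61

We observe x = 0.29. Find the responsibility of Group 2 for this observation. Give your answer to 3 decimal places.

The responsibility of component k is π_k f_k(x) divided by Σ_j π_j f_j(x).
Exponential densities:
  f_1 = 1.18047
  f_2 = 1.23783
  f_3 = 1.25457
Prior × likelihood for each component:
  π_1·f_1 = 0.29 × 1.18047 = 0.342335
  π_2·f_2 = 0.10 × 1.23783 = 0.123783
  π_3·f_3 = 0.61 × 1.25457 = 0.765285
Denominator: 0.342335 + 0.123783 + 0.765285 = 1.2314
So the posterior for Group 2 is 0.123783 / 1.2314 ≈ 0.101.

0.101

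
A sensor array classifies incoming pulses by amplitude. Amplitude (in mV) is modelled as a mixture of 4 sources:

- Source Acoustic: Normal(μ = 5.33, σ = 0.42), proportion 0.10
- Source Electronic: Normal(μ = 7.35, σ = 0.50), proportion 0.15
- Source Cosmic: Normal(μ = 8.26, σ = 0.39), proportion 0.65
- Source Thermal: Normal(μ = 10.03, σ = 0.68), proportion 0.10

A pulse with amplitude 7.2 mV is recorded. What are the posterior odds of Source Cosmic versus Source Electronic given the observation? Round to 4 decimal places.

0.1446

The posterior odds equal the prior odds times the likelihood ratio: (π_i/π_j)·(f_i(x)/f_j(x)).
Normal densities:
  f_Acoustic = 4.70977e-05
  f_Electronic = 0.762776
  f_Cosmic = 0.0254522
  f_Thermal = 0.000101707
Posterior odds = (π_Cosmic·f_Cosmic) / (π_Electronic·f_Electronic) = (0.65·0.0254522) / (0.15·0.762776) = 0.0165439 / 0.114416 ≈ 0.1446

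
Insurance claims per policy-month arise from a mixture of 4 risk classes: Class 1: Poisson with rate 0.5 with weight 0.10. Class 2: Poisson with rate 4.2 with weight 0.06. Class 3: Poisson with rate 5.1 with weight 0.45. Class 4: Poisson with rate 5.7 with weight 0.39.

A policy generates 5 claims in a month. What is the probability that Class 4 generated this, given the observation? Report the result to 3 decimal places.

Posterior ∝ prior × likelihood, so P(k | x) ∝ P(Z=k) f_k(x); normalise over all components.
Component likelihoods at x = 5 claims:
  L_1 = 0.000157951
  L_2 = 0.163316
  L_3 = 0.175294
  L_4 = 0.16777
Prior × likelihood for each component:
  P(Z=1)·L_1 = 0.10 × 0.000157951 = 1.57951e-05
  P(Z=2)·L_2 = 0.06 × 0.163316 = 0.00979895
  P(Z=3)·L_3 = 0.45 × 0.175294 = 0.0788824
  P(Z=4)·L_4 = 0.39 × 0.16777 = 0.0654303
Normaliser: 1.57951e-05 + 0.00979895 + 0.0788824 + 0.0654303 = 0.154128
So the posterior for Class 4 is 0.0654303 / 0.154128 ≈ 0.425.

0.425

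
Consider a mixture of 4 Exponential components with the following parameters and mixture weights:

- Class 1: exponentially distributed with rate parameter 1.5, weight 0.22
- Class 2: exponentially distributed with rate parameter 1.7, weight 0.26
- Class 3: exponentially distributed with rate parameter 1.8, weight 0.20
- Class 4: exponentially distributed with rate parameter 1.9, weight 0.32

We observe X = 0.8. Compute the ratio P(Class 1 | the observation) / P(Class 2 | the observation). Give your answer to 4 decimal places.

The posterior odds equal the prior odds times the likelihood ratio: (P(Z=i)/P(Z=j))·(f_i(x)/f_j(x)).
Exponential densities:
  L_1 = 0.451791
  L_2 = 0.436323
  L_3 = 0.42647
  L_4 = 0.415553
Posterior odds = (P(Z=1)·L_1) / (P(Z=2)·L_2) = (0.22·0.451791) / (0.26·0.436323) = 0.0993941 / 0.113444 ≈ 0.8762

0.8762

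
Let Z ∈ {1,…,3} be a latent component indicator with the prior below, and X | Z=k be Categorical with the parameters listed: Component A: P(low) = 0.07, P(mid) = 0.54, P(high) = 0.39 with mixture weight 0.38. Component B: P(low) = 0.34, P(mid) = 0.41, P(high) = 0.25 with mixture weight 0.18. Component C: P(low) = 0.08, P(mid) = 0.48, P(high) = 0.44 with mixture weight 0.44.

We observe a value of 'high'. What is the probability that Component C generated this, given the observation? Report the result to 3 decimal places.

0.501

The responsibility of component k is w_k f_k(x) divided by Σ_j w_j f_j(x).
Component likelihoods at x = 'high':
  f_A = P(high | comp) = 0.39
  f_B = P(high | comp) = 0.25
  f_C = P(high | comp) = 0.44
Unnormalised posteriors:
  w_A·f_A = 0.38 × 0.39 = 0.1482
  w_B·f_B = 0.18 × 0.25 = 0.045
  w_C·f_C = 0.44 × 0.44 = 0.1936
Denominator: 0.1482 + 0.045 + 0.1936 = 0.3868
P(Component C | x) = 0.1936 / 0.3868 ≈ 0.501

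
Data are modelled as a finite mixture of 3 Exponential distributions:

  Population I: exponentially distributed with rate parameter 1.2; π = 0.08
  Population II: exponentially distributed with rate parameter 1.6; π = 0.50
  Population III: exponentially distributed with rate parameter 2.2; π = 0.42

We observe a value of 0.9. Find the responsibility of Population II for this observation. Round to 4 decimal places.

0.5420

P(component k | x) = w_k·f_k(x) / marginal(x), where marginal(x) = Σ_j w_j·f_j(x).
Evaluate each component's likelihood at the observed value:
  p_I = 0.407515
  p_II = 0.379084
  p_III = 0.303752
Prior × likelihood for each component:
  w_I·p_I = 0.08 × 0.407515 = 0.0326012
  w_II·p_II = 0.50 × 0.379084 = 0.189542
  w_III·p_III = 0.42 × 0.303752 = 0.127576
Marginal: 0.0326012 + 0.189542 + 0.127576 = 0.349719
Responsibility of Population II: 0.189542 / 0.349719 ≈ 0.5420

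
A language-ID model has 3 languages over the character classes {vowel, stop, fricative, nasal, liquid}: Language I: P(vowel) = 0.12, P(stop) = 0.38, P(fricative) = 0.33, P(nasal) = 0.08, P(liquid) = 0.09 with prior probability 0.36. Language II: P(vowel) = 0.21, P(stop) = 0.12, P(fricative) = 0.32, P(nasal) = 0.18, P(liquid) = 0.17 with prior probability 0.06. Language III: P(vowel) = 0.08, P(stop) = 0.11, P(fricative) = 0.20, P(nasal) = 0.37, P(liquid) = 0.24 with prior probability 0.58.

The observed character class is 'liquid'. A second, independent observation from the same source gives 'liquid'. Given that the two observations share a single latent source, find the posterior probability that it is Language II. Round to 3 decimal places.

The responsibility of component k is π_k f_k(x) divided by Σ_j π_j f_j(x).
Since both observations come from the same component, the likelihood for component k is f_k(x₁)·f_k(x₂).
  L_I = [0.09] × [0.09] = 0.0081
  L_II = [0.17] × [0.17] = 0.0289
  L_III = [0.24] × [0.24] = 0.0576
Unnormalised posteriors:
  π_I·L_I = 0.36 × 0.0081 = 0.002916
  π_II·L_II = 0.06 × 0.0289 = 0.001734
  π_III·L_III = 0.58 × 0.0576 = 0.033408
Sum: 0.002916 + 0.001734 + 0.033408 = 0.038058
Responsibility of Language II: 0.001734 / 0.038058 ≈ 0.046

0.046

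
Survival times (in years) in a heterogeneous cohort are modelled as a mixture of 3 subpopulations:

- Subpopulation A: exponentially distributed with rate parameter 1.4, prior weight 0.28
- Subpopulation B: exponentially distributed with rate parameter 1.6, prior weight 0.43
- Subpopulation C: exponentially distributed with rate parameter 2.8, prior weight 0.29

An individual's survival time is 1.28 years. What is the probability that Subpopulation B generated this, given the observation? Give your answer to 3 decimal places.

By Bayes' theorem, P(k | x) = P(Z=k) f_k(x) / Σ_j P(Z=j) f_j(x).
Evaluate each component's likelihood at the observed value:
  p_A = 1.4·e^(−1.4·1.28) = 1.4·e^(−1.7920) = 0.233277
  p_B = 1.6·e^(−1.6·1.28) = 1.6·e^(−2.0480) = 0.206388
  p_C = 2.8·e^(−2.8·1.28) = 2.8·e^(−3.5840) = 0.0777404
Multiply by the mixture weights:
  P(Z=A)·p_A = 0.28 × 0.233277 = 0.0653176
  P(Z=B)·p_B = 0.43 × 0.206388 = 0.0887469
  P(Z=C)·p_C = 0.29 × 0.0777404 = 0.0225447
Marginal: 0.0653176 + 0.0887469 + 0.0225447 = 0.176609
P(Subpopulation B | the observation) ≈ 0.503

0.503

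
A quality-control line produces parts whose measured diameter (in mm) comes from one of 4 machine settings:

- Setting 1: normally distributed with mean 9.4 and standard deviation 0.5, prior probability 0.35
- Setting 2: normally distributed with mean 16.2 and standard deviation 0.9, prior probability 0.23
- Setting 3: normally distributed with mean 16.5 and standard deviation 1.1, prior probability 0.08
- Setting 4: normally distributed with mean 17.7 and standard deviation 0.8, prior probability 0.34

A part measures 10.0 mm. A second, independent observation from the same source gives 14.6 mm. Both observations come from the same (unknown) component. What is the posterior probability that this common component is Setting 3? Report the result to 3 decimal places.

By Bayes' theorem, P(k | x) = π_k f_k(x) / Σ_j π_j f_j(x).
Since both observations come from the same component, the likelihood for component k is f_k(x₁)·f_k(x₂).
  f_1 = [(1/(0.5·√(2π)))·exp(−(10.0−9.4)²/(2·0.5²)) = 0.797885·exp(-0.72000) = 0.388372] × [2.60192e-24] = 1.01051e-24
  f_2 = [(1/(0.9·√(2π)))·exp(−(10.0−16.2)²/(2·0.9²)) = 0.443269·exp(-23.72840) = 2.19562e-11] × [0.0912799] = 2.00416e-12
  f_3 = [(1/(1.1·√(2π)))·exp(−(10.0−16.5)²/(2·1.1²)) = 0.362675·exp(-17.45868) = 9.49096e-09] × [0.0815952] = 7.74417e-10
  f_4 = [(1/(0.8·√(2π)))·exp(−(10.0−17.7)²/(2·0.8²)) = 0.498678·exp(-46.32031) = 3.8121e-21] × [0.000273665] = 1.04324e-24
Multiply by the mixture weights:
  π_1·f_1 = 0.35 × 1.01051e-24 = 3.5368e-25
  π_2·f_2 = 0.23 × 2.00416e-12 = 4.60956e-13
  π_3·f_3 = 0.08 × 7.74417e-10 = 6.19534e-11
  π_4·f_4 = 0.34 × 1.04324e-24 = 3.547e-25
Denominator: 3.5368e-25 + 4.60956e-13 + 6.19534e-11 + 3.547e-25 = 6.24143e-11
P(Setting 3 | x) ≈ 0.993

0.993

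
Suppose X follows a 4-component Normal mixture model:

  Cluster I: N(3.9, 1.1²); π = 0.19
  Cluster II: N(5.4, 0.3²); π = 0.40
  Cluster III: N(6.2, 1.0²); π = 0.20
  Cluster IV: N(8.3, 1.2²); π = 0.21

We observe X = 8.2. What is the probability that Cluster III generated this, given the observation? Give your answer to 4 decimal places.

By Bayes' theorem, P(k | x) = w_k f_k(x) / Σ_j w_j f_j(x).
Normal densities:
  f_I = (1/(1.1·√(2π)))·exp(−(8.2−3.9)²/(2·1.1²)) = 0.362675·exp(-7.64050) = 0.000174298
  f_II = (1/(0.3·√(2π)))·exp(−(8.2−5.4)²/(2·0.3²)) = 1.329808·exp(-43.55556) = 1.61381e-19
  f_III = (1/(1.0·√(2π)))·exp(−(8.2−6.2)²/(2·1.0²)) = 0.398942·exp(-2.00000) = 0.053991
  f_IV = (1/(1.2·√(2π)))·exp(−(8.2−8.3)²/(2·1.2²)) = 0.332452·exp(-0.00347) = 0.3313
Weight by the priors:
  w_I·f_I = 0.19 × 0.000174298 = 3.31166e-05
  w_II·f_II = 0.40 × 1.61381e-19 = 6.45522e-20
  w_III·f_III = 0.20 × 0.053991 = 0.0107982
  w_IV·f_IV = 0.21 × 0.3313 = 0.0695729
Normaliser: 3.31166e-05 + 6.45522e-20 + 0.0107982 + 0.0695729 = 0.0804042
P(Cluster III | 8.2) = 0.0107982 / 0.0804042 ≈ 0.1343

0.1343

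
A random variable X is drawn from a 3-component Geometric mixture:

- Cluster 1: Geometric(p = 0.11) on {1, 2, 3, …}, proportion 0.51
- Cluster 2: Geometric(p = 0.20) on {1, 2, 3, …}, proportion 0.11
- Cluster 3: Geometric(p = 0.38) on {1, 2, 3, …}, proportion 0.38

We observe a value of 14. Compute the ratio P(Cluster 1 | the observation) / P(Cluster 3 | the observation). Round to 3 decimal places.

42.695

Only the two components matter; the odds are (P(Z=i) f_i(x)) / (P(Z=j) f_j(x)).
Component likelihoods at x = 14:
  L_1 = 0.0241804
  L_2 = 0.0109951
  L_3 = 0.000760108
0.012332 / 0.000288841 ≈ 42.695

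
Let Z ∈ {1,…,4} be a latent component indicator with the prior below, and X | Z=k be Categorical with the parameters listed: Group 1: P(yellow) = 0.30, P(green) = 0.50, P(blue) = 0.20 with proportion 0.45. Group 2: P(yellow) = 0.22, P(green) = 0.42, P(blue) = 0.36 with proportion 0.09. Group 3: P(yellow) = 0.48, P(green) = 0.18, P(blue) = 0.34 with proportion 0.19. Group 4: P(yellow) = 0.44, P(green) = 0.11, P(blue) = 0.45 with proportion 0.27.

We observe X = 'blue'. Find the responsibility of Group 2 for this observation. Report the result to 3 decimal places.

0.105

The responsibility of component k is P(Z=k) f_k(x) divided by Σ_j P(Z=j) f_j(x).
Component likelihoods at x = 'blue':
  f_1 = P(blue | comp) = 0.20
  f_2 = P(blue | comp) = 0.36
  f_3 = P(blue | comp) = 0.34
  f_4 = P(blue | comp) = 0.45
Multiply by the mixture weights:
  P(Z=1)·f_1 = 0.45 × 0.2 = 0.09
  P(Z=2)·f_2 = 0.09 × 0.36 = 0.0324
  P(Z=3)·f_3 = 0.19 × 0.34 = 0.0646
  P(Z=4)·f_4 = 0.27 × 0.45 = 0.1215
Denominator: 0.09 + 0.0324 + 0.0646 + 0.1215 = 0.3085
So the posterior for Group 2 is 0.0324 / 0.3085 ≈ 0.105.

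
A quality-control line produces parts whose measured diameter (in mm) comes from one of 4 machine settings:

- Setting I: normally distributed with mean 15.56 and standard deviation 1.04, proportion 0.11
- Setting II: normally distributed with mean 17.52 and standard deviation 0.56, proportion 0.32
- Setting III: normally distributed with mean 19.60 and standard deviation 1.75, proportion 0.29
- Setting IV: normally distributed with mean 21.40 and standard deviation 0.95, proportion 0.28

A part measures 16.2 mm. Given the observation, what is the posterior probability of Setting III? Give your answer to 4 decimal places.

0.1694

By Bayes' theorem, P(k | x) = π_k f_k(x) / Σ_j π_j f_j(x).
Evaluate each component's likelihood at the observed value:
  p_I = (1/(1.04·√(2π)))·exp(−(16.2−15.56)²/(2·1.04²)) = 0.383598·exp(-0.18935) = 0.317427
  p_II = (1/(0.56·√(2π)))·exp(−(16.2−17.52)²/(2·0.56²)) = 0.712397·exp(-2.77806) = 0.0442818
  p_III = (1/(1.75·√(2π)))·exp(−(16.2−19.60)²/(2·1.75²)) = 0.227967·exp(-1.88735) = 0.0345309
  p_IV = (1/(0.95·√(2π)))·exp(−(16.2−21.40)²/(2·0.95²)) = 0.419939·exp(-14.98061) = 1.30976e-07
Unnormalised posteriors:
  π_I·p_I = 0.11 × 0.317427 = 0.0349169
  π_II·p_II = 0.32 × 0.0442818 = 0.0141702
  π_III·p_III = 0.29 × 0.0345309 = 0.010014
  π_IV·p_IV = 0.28 × 1.30976e-07 = 3.66732e-08
Normaliser: 0.0349169 + 0.0141702 + 0.010014 + 3.66732e-08 = 0.0591011
P(Setting III | x) ≈ 0.1694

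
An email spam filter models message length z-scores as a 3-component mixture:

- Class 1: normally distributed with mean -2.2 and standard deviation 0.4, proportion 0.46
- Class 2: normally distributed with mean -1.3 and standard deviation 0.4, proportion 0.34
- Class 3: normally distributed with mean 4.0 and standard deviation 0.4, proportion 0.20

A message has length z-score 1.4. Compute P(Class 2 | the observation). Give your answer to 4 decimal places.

By Bayes' theorem, P(k | x) = w_k f_k(x) / Σ_j w_j f_j(x).
Normal densities:
  L_1 = (1/(0.4·√(2π)))·exp(−(1.4−-2.2)²/(2·0.4²)) = 0.997356·exp(-40.50000) = 2.56994e-18
  L_2 = (1/(0.4·√(2π)))·exp(−(1.4−-1.3)²/(2·0.4²)) = 0.997356·exp(-22.78125) = 1.27373e-10
  L_3 = (1/(0.4·√(2π)))·exp(−(1.4−4.0)²/(2·0.4²)) = 0.997356·exp(-21.12500) = 6.67389e-10
Weight by the priors:
  w_1·L_1 = 0.46 × 2.56994e-18 = 1.18217e-18
  w_2·L_2 = 0.34 × 1.27373e-10 = 4.3307e-11
  w_3·L_3 = 0.20 × 6.67389e-10 = 1.33478e-10
Marginal: 1.18217e-18 + 4.3307e-11 + 1.33478e-10 = 1.76785e-10
P(Class 2 | the observation) ≈ 0.2450

0.2450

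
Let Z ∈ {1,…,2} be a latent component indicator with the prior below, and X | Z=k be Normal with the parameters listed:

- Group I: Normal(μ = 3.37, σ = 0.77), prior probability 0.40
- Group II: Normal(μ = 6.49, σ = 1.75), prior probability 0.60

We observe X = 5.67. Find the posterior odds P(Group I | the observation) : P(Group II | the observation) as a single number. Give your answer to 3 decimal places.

0.020

Posterior odds = (π_i f_i(x)) / (π_j f_j(x)); the normalising sum cancels.
Evaluate each component's likelihood at the observed value:
  p_I = (1/(0.77·√(2π)))·exp(−(5.67−3.37)²/(2·0.77²)) = 0.518107·exp(-4.46112) = 0.00598381
  p_II = (1/(1.75·√(2π)))·exp(−(5.67−6.49)²/(2·1.75²)) = 0.227967·exp(-0.10978) = 0.204266
Odds = (0.40/0.60) × (0.00598381/0.204266) = 0.666667 × 0.0292943 ≈ 0.020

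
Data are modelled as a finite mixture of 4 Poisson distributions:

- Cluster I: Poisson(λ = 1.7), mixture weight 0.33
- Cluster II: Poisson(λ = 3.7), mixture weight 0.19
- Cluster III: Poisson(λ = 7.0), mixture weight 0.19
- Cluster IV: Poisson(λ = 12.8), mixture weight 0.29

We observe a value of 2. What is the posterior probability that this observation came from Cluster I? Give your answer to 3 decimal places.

By Bayes' theorem, P(k | x) = P(Z=k) f_k(x) / Σ_j P(Z=j) f_j(x).
Evaluate each component's likelihood at the observed value:
  p_I = 0.263978
  p_II = 0.169233
  p_III = 0.0223411
  p_IV = 0.000226162
Weight by the priors:
  P(Z=I)·p_I = 0.33 × 0.263978 = 0.0871126
  P(Z=II)·p_II = 0.19 × 0.169233 = 0.0321542
  P(Z=III)·p_III = 0.19 × 0.0223411 = 0.00424481
  P(Z=IV)·p_IV = 0.29 × 0.000226162 = 6.55871e-05
Evidence: 0.0871126 + 0.0321542 + 0.00424481 + 6.55871e-05 = 0.123577
P(Cluster I | data) = 0.0871126 / 0.123577 ≈ 0.705

0.705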